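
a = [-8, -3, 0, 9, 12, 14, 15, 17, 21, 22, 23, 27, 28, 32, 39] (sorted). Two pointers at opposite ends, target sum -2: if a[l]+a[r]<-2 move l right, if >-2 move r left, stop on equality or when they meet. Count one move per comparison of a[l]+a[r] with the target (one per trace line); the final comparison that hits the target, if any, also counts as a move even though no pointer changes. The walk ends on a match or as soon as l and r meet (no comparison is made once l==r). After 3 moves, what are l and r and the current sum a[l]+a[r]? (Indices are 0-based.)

l=0, r=11, sum=19

l=0 r=14: -8+39=31 >-2, r--
l=0 r=13: -8+32=24 >-2, r--
l=0 r=12: -8+28=20 >-2, r--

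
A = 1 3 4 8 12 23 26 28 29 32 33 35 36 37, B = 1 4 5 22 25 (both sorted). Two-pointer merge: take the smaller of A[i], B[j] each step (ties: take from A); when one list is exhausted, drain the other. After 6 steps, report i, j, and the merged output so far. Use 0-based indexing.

i=3, j=3, merged so far=[1, 1, 3, 4, 4, 5]

i=0 j=0: A[i]=1<=B[j]=1 take 1, i++
i=1 j=0: A[i]=3>B[j]=1 take 1, j++
i=1 j=1: A[i]=3<=B[j]=4 take 3, i++
i=2 j=1: A[i]=4<=B[j]=4 take 4, i++
i=3 j=1: A[i]=8>B[j]=4 take 4, j++
i=3 j=2: A[i]=8>B[j]=5 take 5, j++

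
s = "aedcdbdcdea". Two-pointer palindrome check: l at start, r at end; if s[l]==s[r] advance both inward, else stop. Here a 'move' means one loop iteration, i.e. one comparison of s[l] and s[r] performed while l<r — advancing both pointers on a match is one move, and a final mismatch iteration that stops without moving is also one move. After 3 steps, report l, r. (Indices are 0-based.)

l=3, r=7

[0,10] 'a'=='a' → l++,r--
[1,9] 'e'=='e' → l++,r--
[2,8] 'd'=='d' → l++,r--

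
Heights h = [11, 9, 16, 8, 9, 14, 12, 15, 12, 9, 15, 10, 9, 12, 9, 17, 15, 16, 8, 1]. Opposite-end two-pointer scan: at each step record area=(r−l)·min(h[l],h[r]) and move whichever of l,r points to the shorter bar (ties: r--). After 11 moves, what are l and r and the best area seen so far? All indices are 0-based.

l=7, r=15, best area=240

[0,19] min(11,1)*19=19 best=19 * → r--
[0,18] min(11,8)*18=144 best=144 * → r--
[0,17] min(11,16)*17=187 best=187 * → l++
[1,17] min(9,16)*16=144 best=187 → l++
[2,17] min(16,16)*15=240 best=240 * → r--
[2,16] min(16,15)*14=210 best=240 → r--
[2,15] min(16,17)*13=208 best=240 → l++
[3,15] min(8,17)*12=96 best=240 → l++
[4,15] min(9,17)*11=99 best=240 → l++
[5,15] min(14,17)*10=140 best=240 → l++
[6,15] min(12,17)*9=108 best=240 → l++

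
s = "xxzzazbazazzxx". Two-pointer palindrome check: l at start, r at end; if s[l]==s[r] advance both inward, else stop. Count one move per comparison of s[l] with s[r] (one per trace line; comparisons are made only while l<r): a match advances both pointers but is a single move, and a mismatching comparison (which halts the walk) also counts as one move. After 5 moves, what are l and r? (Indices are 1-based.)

l=6, r=9

l=1 r=14: 'x'=='x', l++,r--
l=2 r=13: 'x'=='x', l++,r--
l=3 r=12: 'z'=='z', l++,r--
l=4 r=11: 'z'=='z', l++,r--
l=5 r=10: 'a'=='a', l++,r--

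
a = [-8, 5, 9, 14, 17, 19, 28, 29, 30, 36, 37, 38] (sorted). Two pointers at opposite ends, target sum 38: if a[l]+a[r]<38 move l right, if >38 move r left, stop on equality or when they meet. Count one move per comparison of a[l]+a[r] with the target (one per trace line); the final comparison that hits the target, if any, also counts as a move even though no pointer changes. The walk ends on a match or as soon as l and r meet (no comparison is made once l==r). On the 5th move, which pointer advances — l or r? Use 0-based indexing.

l

[0,11] -8+38=30 <38 → l++
[1,11] 5+38=43 >38 → r--
[1,10] 5+37=42 >38 → r--
[1,9] 5+36=41 >38 → r--
[1,8] 5+30=35 <38 → l++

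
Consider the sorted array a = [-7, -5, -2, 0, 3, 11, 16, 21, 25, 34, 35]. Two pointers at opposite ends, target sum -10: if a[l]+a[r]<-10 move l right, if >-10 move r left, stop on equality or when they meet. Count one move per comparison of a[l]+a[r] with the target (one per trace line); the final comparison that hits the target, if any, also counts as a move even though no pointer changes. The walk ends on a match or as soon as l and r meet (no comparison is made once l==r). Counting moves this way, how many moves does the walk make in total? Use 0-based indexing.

10 moves

[0,10] -7+35=28 >-10 → r--
[0,9] -7+34=27 >-10 → r--
[0,8] -7+25=18 >-10 → r--
[0,7] -7+21=14 >-10 → r--
[0,6] -7+16=9 >-10 → r--
[0,5] -7+11=4 >-10 → r--
[0,4] -7+3=-4 >-10 → r--
[0,3] -7+0=-7 >-10 → r--
[0,2] -7+-2=-9 >-10 → r--
[0,1] -7+-5=-12 <-10 → l++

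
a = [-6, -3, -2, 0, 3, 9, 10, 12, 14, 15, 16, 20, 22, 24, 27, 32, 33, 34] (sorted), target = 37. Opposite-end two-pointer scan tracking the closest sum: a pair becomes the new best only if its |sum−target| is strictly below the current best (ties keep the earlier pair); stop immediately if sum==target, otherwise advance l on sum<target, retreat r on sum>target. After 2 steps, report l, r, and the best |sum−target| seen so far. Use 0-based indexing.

[0,17] -6+34=28 d=9 * → l++
[1,17] -3+34=31 d=6 * → l++

l=2, r=17, best |Δ|=6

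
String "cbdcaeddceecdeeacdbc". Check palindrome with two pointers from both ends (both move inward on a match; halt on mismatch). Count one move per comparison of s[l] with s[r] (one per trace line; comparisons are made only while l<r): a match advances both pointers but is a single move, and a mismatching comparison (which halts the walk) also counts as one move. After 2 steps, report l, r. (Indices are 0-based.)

l=2, r=17

l=0 r=19: 'c'=='c', l++,r--
l=1 r=18: 'b'=='b', l++,r--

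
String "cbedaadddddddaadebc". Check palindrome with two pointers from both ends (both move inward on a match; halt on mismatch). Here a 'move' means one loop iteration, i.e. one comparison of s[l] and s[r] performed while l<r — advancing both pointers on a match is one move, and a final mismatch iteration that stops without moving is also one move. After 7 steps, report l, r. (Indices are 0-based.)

[0,18] 'c'=='c' → l++,r--
[1,17] 'b'=='b' → l++,r--
[2,16] 'e'=='e' → l++,r--
[3,15] 'd'=='d' → l++,r--
[4,14] 'a'=='a' → l++,r--
[5,13] 'a'=='a' → l++,r--
[6,12] 'd'=='d' → l++,r--

l=7, r=11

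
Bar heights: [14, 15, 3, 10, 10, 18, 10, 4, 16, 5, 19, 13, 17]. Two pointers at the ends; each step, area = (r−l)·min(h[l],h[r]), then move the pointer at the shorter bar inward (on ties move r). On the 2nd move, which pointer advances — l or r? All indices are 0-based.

l

[0,12] min(14,17)*12=168 best=168 * → l++
[1,12] min(15,17)*11=165 best=168 → l++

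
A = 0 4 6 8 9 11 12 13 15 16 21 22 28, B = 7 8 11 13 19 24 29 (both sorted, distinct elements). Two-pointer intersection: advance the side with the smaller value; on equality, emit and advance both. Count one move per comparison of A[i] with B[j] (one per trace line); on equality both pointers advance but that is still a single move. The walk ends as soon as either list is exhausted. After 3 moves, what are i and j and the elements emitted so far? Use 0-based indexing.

i=3, j=0, emitted=[]

[i=0,j=0] 0<7 → i++
[i=1,j=0] 4<7 → i++
[i=2,j=0] 6<7 → i++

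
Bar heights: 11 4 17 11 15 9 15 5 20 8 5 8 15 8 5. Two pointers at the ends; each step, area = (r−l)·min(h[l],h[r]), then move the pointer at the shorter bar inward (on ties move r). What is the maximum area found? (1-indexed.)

l=1 r=15: min(11,5)*14=70 best=70 *, r--
l=1 r=14: min(11,8)*13=104 best=104 *, r--
l=1 r=13: min(11,15)*12=132 best=132 *, l++
l=2 r=13: min(4,15)*11=44 best=132, l++
l=3 r=13: min(17,15)*10=150 best=150 *, r--
l=3 r=12: min(17,8)*9=72 best=150, r--
l=3 r=11: min(17,5)*8=40 best=150, r--
l=3 r=10: min(17,8)*7=56 best=150, r--
l=3 r=9: min(17,20)*6=102 best=150, l++
l=4 r=9: min(11,20)*5=55 best=150, l++
l=5 r=9: min(15,20)*4=60 best=150, l++
l=6 r=9: min(9,20)*3=27 best=150, l++
l=7 r=9: min(15,20)*2=30 best=150, l++
l=8 r=9: min(5,20)*1=5 best=150, l++

max area = 150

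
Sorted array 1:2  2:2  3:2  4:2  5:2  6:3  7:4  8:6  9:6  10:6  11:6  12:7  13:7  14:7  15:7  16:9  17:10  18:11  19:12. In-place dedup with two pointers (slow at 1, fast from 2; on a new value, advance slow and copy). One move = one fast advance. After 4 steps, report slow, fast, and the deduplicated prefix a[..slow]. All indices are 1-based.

slow=1, fast=6, prefix=[2]

(s=1,f=2) a[fast]=2=a[slow] dup → fast++
(s=1,f=3) a[fast]=2=a[slow] dup → fast++
(s=1,f=4) a[fast]=2=a[slow] dup → fast++
(s=1,f=5) a[fast]=2=a[slow] dup → fast++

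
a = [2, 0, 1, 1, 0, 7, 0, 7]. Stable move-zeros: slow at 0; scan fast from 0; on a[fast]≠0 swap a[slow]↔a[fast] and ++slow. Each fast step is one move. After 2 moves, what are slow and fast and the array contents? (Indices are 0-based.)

slow=0 fast=0: a[fast]=2≠0 swap→a[0]=2, slow++,fast++
slow=1 fast=1: a[fast]=0, fast++

slow=1, fast=2, a=[2, 0, 1, 1, 0, 7, 0, 7]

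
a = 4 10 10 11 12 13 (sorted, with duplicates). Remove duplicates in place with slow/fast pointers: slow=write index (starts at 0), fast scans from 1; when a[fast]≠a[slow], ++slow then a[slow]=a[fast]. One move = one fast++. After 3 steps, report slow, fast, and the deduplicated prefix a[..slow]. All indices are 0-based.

(s=0,f=1) a[fast]=10≠a[slow]=4 write a[1]=10 → slow++,fast++
(s=1,f=2) a[fast]=10=a[slow] dup → fast++
(s=1,f=3) a[fast]=11≠a[slow]=10 write a[2]=11 → slow++,fast++

slow=2, fast=4, prefix=[4, 10, 11]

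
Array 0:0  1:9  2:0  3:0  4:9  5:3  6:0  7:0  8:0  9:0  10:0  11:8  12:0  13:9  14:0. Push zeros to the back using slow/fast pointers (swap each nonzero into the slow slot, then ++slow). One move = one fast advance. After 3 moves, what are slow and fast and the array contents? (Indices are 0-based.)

slow=0 fast=0: a[fast]=0, fast++
slow=0 fast=1: a[fast]=9≠0 swap→a[0]=9, slow++,fast++
slow=1 fast=2: a[fast]=0, fast++

slow=1, fast=3, a=[9, 0, 0, 0, 9, 3, 0, 0, 0, 0, 0, 8, 0, 9, 0]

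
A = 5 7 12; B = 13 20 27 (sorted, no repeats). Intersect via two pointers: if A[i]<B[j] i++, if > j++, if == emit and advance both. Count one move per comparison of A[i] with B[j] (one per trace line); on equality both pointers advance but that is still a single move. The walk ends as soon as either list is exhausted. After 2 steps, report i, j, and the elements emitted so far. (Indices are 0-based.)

i=2, j=0, emitted=[]

[i=0,j=0] 5<13 → i++
[i=1,j=0] 7<13 → i++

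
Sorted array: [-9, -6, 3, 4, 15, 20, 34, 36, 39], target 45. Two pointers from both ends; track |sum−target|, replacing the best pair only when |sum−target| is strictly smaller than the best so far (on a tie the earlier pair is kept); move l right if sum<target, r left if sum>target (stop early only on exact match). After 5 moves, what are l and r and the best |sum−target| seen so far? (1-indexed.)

[1,9] -9+39=30 d=15 * → l++
[2,9] -6+39=33 d=12 * → l++
[3,9] 3+39=42 d=3 * → l++
[4,9] 4+39=43 d=2 * → l++
[5,9] 15+39=54 d=9 → r--

l=5, r=8, best |Δ|=2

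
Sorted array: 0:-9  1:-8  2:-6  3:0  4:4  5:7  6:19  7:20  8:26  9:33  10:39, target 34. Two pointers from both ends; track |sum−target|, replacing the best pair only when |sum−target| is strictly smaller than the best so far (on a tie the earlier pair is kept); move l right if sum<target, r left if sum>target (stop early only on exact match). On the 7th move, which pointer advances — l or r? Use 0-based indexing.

l

l=0 r=10: -9+39=30 d=4 *, l++
l=1 r=10: -8+39=31 d=3 *, l++
l=2 r=10: -6+39=33 d=1 *, l++
l=3 r=10: 0+39=39 d=5, r--
l=3 r=9: 0+33=33 d=1, l++
l=4 r=9: 4+33=37 d=3, r--
l=4 r=8: 4+26=30 d=4, l++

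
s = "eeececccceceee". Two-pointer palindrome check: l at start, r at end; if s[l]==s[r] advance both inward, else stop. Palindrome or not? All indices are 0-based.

palindrome

[0,13] 'e'=='e' → l++,r--
[1,12] 'e'=='e' → l++,r--
[2,11] 'e'=='e' → l++,r--
[3,10] 'c'=='c' → l++,r--
[4,9] 'e'=='e' → l++,r--
[5,8] 'c'=='c' → l++,r--
[6,7] 'c'=='c' → l++,r--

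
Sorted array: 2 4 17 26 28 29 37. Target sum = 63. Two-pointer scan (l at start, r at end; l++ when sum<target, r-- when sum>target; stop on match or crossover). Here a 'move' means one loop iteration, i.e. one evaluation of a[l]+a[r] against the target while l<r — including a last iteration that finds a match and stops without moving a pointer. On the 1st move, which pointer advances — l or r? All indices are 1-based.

l

l=1 r=7: 2+37=39 <63, l++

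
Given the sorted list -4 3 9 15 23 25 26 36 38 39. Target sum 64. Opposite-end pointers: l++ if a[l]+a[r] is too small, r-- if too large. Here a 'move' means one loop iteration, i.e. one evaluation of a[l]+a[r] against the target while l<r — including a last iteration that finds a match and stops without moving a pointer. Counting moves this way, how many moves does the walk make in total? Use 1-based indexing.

[1,10] -4+39=35 <64 → l++
[2,10] 3+39=42 <64 → l++
[3,10] 9+39=48 <64 → l++
[4,10] 15+39=54 <64 → l++
[5,10] 23+39=62 <64 → l++
[6,10] 25+39=64 → found

6 moves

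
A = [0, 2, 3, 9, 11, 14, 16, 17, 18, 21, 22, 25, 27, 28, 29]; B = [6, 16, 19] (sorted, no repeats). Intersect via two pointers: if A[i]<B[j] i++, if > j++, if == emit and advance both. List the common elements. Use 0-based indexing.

intersection = [16]

i=0 j=0: 0<6, i++
i=1 j=0: 2<6, i++
i=2 j=0: 3<6, i++
i=3 j=0: 9>6, j++
i=3 j=1: 9<16, i++
i=4 j=1: 11<16, i++
i=5 j=1: 14<16, i++
i=6 j=1: 16==16 emit, i++,j++
i=7 j=2: 17<19, i++
i=8 j=2: 18<19, i++
i=9 j=2: 21>19, j++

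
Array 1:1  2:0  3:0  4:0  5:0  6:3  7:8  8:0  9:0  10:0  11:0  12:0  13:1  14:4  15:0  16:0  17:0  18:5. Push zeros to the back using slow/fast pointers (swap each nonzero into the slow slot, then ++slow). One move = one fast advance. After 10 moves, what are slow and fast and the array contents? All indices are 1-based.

slow=4, fast=11, a=[1, 3, 8, 0, 0, 0, 0, 0, 0, 0, 0, 0, 1, 4, 0, 0, 0, 5]

(s=1,f=1) a[fast]=1≠0 swap→a[1]=1 → slow++,fast++
(s=2,f=2) a[fast]=0 → fast++
(s=2,f=3) a[fast]=0 → fast++
(s=2,f=4) a[fast]=0 → fast++
(s=2,f=5) a[fast]=0 → fast++
(s=2,f=6) a[fast]=3≠0 swap→a[2]=3 → slow++,fast++
(s=3,f=7) a[fast]=8≠0 swap→a[3]=8 → slow++,fast++
(s=4,f=8) a[fast]=0 → fast++
(s=4,f=9) a[fast]=0 → fast++
(s=4,f=10) a[fast]=0 → fast++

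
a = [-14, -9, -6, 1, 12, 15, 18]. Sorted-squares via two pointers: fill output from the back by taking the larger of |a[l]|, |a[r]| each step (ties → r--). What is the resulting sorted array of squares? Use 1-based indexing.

l=1 r=7: |-14|<=|18| out[7]=324, r--
l=1 r=6: |-14|<=|15| out[6]=225, r--
l=1 r=5: |-14|>|12| out[5]=196, l++
l=2 r=5: |-9|<=|12| out[4]=144, r--
l=2 r=4: |-9|>|1| out[3]=81, l++
l=3 r=4: |-6|>|1| out[2]=36, l++
l=4 r=4: |1|<=|1| out[1]=1, r--

[1, 36, 81, 144, 196, 225, 324]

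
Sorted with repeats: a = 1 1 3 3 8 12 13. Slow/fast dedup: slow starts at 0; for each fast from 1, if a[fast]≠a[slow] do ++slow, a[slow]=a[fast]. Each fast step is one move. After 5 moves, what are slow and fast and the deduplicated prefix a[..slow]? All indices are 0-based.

(s=0,f=1) a[fast]=1=a[slow] dup → fast++
(s=0,f=2) a[fast]=3≠a[slow]=1 write a[1]=3 → slow++,fast++
(s=1,f=3) a[fast]=3=a[slow] dup → fast++
(s=1,f=4) a[fast]=8≠a[slow]=3 write a[2]=8 → slow++,fast++
(s=2,f=5) a[fast]=12≠a[slow]=8 write a[3]=12 → slow++,fast++

slow=3, fast=6, prefix=[1, 3, 8, 12]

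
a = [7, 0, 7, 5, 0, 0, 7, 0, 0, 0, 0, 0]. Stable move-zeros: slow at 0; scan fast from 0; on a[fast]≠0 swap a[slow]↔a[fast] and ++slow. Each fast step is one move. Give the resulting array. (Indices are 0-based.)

slow=0 fast=0: a[fast]=7≠0 swap→a[0]=7, slow++,fast++
slow=1 fast=1: a[fast]=0, fast++
slow=1 fast=2: a[fast]=7≠0 swap→a[1]=7, slow++,fast++
slow=2 fast=3: a[fast]=5≠0 swap→a[2]=5, slow++,fast++
slow=3 fast=4: a[fast]=0, fast++
slow=3 fast=5: a[fast]=0, fast++
slow=3 fast=6: a[fast]=7≠0 swap→a[3]=7, slow++,fast++
slow=4 fast=7: a[fast]=0, fast++
slow=4 fast=8: a[fast]=0, fast++
slow=4 fast=9: a[fast]=0, fast++
slow=4 fast=10: a[fast]=0, fast++
slow=4 fast=11: a[fast]=0, fast++

[7, 7, 5, 7, 0, 0, 0, 0, 0, 0, 0, 0]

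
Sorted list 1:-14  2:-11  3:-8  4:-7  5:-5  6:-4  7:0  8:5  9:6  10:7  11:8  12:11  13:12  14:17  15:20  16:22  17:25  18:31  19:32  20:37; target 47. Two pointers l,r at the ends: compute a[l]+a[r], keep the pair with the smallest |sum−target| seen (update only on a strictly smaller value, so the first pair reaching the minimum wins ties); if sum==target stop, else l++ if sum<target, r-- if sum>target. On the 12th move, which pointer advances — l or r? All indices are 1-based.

l=1 r=20: -14+37=23 d=24 *, l++
l=2 r=20: -11+37=26 d=21 *, l++
l=3 r=20: -8+37=29 d=18 *, l++
l=4 r=20: -7+37=30 d=17 *, l++
l=5 r=20: -5+37=32 d=15 *, l++
l=6 r=20: -4+37=33 d=14 *, l++
l=7 r=20: 0+37=37 d=10 *, l++
l=8 r=20: 5+37=42 d=5 *, l++
l=9 r=20: 6+37=43 d=4 *, l++
l=10 r=20: 7+37=44 d=3 *, l++
l=11 r=20: 8+37=45 d=2 *, l++
l=12 r=20: 11+37=48 d=1 *, r--

r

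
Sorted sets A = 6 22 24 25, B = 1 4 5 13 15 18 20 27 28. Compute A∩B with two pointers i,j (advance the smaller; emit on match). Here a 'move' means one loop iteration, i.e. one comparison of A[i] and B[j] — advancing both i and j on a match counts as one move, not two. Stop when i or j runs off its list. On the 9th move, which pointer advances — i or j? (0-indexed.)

i=0 j=0: 6>1, j++
i=0 j=1: 6>4, j++
i=0 j=2: 6>5, j++
i=0 j=3: 6<13, i++
i=1 j=3: 22>13, j++
i=1 j=4: 22>15, j++
i=1 j=5: 22>18, j++
i=1 j=6: 22>20, j++
i=1 j=7: 22<27, i++

i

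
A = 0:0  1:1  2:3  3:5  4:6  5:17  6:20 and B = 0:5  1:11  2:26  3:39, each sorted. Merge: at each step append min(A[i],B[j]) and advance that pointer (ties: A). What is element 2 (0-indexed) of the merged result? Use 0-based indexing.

merged[2] = 3

[i=0,j=0] A[i]=0<=B[j]=5 take 0 → i++
[i=1,j=0] A[i]=1<=B[j]=5 take 1 → i++
[i=2,j=0] A[i]=3<=B[j]=5 take 3 → i++
[i=3,j=0] A[i]=5<=B[j]=5 take 5 → i++
[i=4,j=0] A[i]=6>B[j]=5 take 5 → j++
[i=4,j=1] A[i]=6<=B[j]=11 take 6 → i++
[i=5,j=1] A[i]=17>B[j]=11 take 11 → j++
[i=5,j=2] A[i]=17<=B[j]=26 take 17 → i++
[i=6,j=2] A[i]=20<=B[j]=26 take 20 → i++
[i=7,j=2] A done, take B[j]=26 → j++
[i=7,j=3] A done, take B[j]=39 → j++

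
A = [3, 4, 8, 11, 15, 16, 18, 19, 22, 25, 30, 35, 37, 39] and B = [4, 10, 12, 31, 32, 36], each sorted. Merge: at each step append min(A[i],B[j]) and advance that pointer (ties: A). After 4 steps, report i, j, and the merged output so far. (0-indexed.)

i=3, j=1, merged so far=[3, 4, 4, 8]

[i=0,j=0] A[i]=3<=B[j]=4 take 3 → i++
[i=1,j=0] A[i]=4<=B[j]=4 take 4 → i++
[i=2,j=0] A[i]=8>B[j]=4 take 4 → j++
[i=2,j=1] A[i]=8<=B[j]=10 take 8 → i++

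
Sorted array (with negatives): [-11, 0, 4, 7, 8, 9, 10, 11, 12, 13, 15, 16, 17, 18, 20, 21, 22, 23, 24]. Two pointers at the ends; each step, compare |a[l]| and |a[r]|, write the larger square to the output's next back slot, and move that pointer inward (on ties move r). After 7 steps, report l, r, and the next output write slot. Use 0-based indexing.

l=0 r=18: |-11|<=|24| out[18]=576, r--
l=0 r=17: |-11|<=|23| out[17]=529, r--
l=0 r=16: |-11|<=|22| out[16]=484, r--
l=0 r=15: |-11|<=|21| out[15]=441, r--
l=0 r=14: |-11|<=|20| out[14]=400, r--
l=0 r=13: |-11|<=|18| out[13]=324, r--
l=0 r=12: |-11|<=|17| out[12]=289, r--

l=0, r=11, next write slot=11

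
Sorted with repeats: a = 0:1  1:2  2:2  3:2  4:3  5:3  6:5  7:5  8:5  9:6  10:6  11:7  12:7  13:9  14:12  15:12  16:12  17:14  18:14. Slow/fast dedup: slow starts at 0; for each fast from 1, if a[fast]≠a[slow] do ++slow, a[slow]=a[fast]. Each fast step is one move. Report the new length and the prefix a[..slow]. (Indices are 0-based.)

slow=0 fast=1: a[fast]=2≠a[slow]=1 write a[1]=2, slow++,fast++
slow=1 fast=2: a[fast]=2=a[slow] dup, fast++
slow=1 fast=3: a[fast]=2=a[slow] dup, fast++
slow=1 fast=4: a[fast]=3≠a[slow]=2 write a[2]=3, slow++,fast++
slow=2 fast=5: a[fast]=3=a[slow] dup, fast++
slow=2 fast=6: a[fast]=5≠a[slow]=3 write a[3]=5, slow++,fast++
slow=3 fast=7: a[fast]=5=a[slow] dup, fast++
slow=3 fast=8: a[fast]=5=a[slow] dup, fast++
slow=3 fast=9: a[fast]=6≠a[slow]=5 write a[4]=6, slow++,fast++
slow=4 fast=10: a[fast]=6=a[slow] dup, fast++
slow=4 fast=11: a[fast]=7≠a[slow]=6 write a[5]=7, slow++,fast++
slow=5 fast=12: a[fast]=7=a[slow] dup, fast++
slow=5 fast=13: a[fast]=9≠a[slow]=7 write a[6]=9, slow++,fast++
slow=6 fast=14: a[fast]=12≠a[slow]=9 write a[7]=12, slow++,fast++
slow=7 fast=15: a[fast]=12=a[slow] dup, fast++
slow=7 fast=16: a[fast]=12=a[slow] dup, fast++
slow=7 fast=17: a[fast]=14≠a[slow]=12 write a[8]=14, slow++,fast++
slow=8 fast=18: a[fast]=14=a[slow] dup, fast++

length 9; prefix = [1, 2, 3, 5, 6, 7, 9, 12, 14]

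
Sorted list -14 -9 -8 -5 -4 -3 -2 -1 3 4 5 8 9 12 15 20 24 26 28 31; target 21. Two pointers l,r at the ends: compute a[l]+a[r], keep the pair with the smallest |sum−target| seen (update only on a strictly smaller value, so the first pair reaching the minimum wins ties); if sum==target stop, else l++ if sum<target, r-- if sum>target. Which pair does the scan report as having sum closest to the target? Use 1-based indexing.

l=1 r=20: -14+31=17 d=4 *, l++
l=2 r=20: -9+31=22 d=1 *, r--
l=2 r=19: -9+28=19 d=2, l++
l=3 r=19: -8+28=20 d=1, l++
l=4 r=19: -5+28=23 d=2, r--
l=4 r=18: -5+26=21 d=0 *, stop

pair (-5, 26) with sum 21 (|Δ|=0)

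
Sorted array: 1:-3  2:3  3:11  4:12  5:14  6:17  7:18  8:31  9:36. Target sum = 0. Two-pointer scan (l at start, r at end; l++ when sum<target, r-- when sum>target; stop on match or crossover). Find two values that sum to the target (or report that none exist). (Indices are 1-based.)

l=1 r=9: -3+36=33 >0, r--
l=1 r=8: -3+31=28 >0, r--
l=1 r=7: -3+18=15 >0, r--
l=1 r=6: -3+17=14 >0, r--
l=1 r=5: -3+14=11 >0, r--
l=1 r=4: -3+12=9 >0, r--
l=1 r=3: -3+11=8 >0, r--
l=1 r=2: -3+3=0, found

(-3, 3)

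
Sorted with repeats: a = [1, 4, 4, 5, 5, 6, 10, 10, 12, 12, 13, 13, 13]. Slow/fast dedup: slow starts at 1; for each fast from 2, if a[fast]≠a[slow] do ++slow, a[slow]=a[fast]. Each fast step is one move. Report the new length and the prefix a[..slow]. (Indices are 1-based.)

length 7; prefix = [1, 4, 5, 6, 10, 12, 13]

slow=1 fast=2: a[fast]=4≠a[slow]=1 write a[2]=4, slow++,fast++
slow=2 fast=3: a[fast]=4=a[slow] dup, fast++
slow=2 fast=4: a[fast]=5≠a[slow]=4 write a[3]=5, slow++,fast++
slow=3 fast=5: a[fast]=5=a[slow] dup, fast++
slow=3 fast=6: a[fast]=6≠a[slow]=5 write a[4]=6, slow++,fast++
slow=4 fast=7: a[fast]=10≠a[slow]=6 write a[5]=10, slow++,fast++
slow=5 fast=8: a[fast]=10=a[slow] dup, fast++
slow=5 fast=9: a[fast]=12≠a[slow]=10 write a[6]=12, slow++,fast++
slow=6 fast=10: a[fast]=12=a[slow] dup, fast++
slow=6 fast=11: a[fast]=13≠a[slow]=12 write a[7]=13, slow++,fast++
slow=7 fast=12: a[fast]=13=a[slow] dup, fast++
slow=7 fast=13: a[fast]=13=a[slow] dup, fast++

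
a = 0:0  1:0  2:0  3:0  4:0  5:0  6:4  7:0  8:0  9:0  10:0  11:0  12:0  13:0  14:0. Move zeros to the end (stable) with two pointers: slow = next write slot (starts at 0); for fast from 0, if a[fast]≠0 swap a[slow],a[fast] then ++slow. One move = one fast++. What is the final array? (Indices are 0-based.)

[4, 0, 0, 0, 0, 0, 0, 0, 0, 0, 0, 0, 0, 0, 0]

(s=0,f=0) a[fast]=0 → fast++
(s=0,f=1) a[fast]=0 → fast++
(s=0,f=2) a[fast]=0 → fast++
(s=0,f=3) a[fast]=0 → fast++
(s=0,f=4) a[fast]=0 → fast++
(s=0,f=5) a[fast]=0 → fast++
(s=0,f=6) a[fast]=4≠0 swap→a[0]=4 → slow++,fast++
(s=1,f=7) a[fast]=0 → fast++
(s=1,f=8) a[fast]=0 → fast++
(s=1,f=9) a[fast]=0 → fast++
(s=1,f=10) a[fast]=0 → fast++
(s=1,f=11) a[fast]=0 → fast++
(s=1,f=12) a[fast]=0 → fast++
(s=1,f=13) a[fast]=0 → fast++
(s=1,f=14) a[fast]=0 → fast++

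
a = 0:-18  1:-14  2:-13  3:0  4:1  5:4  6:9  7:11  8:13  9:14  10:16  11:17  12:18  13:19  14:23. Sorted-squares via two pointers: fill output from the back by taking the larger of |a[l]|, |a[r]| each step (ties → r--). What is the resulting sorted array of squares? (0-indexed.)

l=0 r=14: |-18|<=|23| out[14]=529, r--
l=0 r=13: |-18|<=|19| out[13]=361, r--
l=0 r=12: |-18|<=|18| out[12]=324, r--
l=0 r=11: |-18|>|17| out[11]=324, l++
l=1 r=11: |-14|<=|17| out[10]=289, r--
l=1 r=10: |-14|<=|16| out[9]=256, r--
l=1 r=9: |-14|<=|14| out[8]=196, r--
l=1 r=8: |-14|>|13| out[7]=196, l++
l=2 r=8: |-13|<=|13| out[6]=169, r--
l=2 r=7: |-13|>|11| out[5]=169, l++
l=3 r=7: |0|<=|11| out[4]=121, r--
l=3 r=6: |0|<=|9| out[3]=81, r--
l=3 r=5: |0|<=|4| out[2]=16, r--
l=3 r=4: |0|<=|1| out[1]=1, r--
l=3 r=3: |0|<=|0| out[0]=0, r--

[0, 1, 16, 81, 121, 169, 169, 196, 196, 256, 289, 324, 324, 361, 529]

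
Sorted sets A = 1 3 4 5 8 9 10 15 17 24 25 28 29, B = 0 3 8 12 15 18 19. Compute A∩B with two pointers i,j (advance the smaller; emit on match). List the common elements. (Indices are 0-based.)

[i=0,j=0] 1>0 → j++
[i=0,j=1] 1<3 → i++
[i=1,j=1] 3==3 emit → i++,j++
[i=2,j=2] 4<8 → i++
[i=3,j=2] 5<8 → i++
[i=4,j=2] 8==8 emit → i++,j++
[i=5,j=3] 9<12 → i++
[i=6,j=3] 10<12 → i++
[i=7,j=3] 15>12 → j++
[i=7,j=4] 15==15 emit → i++,j++
[i=8,j=5] 17<18 → i++
[i=9,j=5] 24>18 → j++
[i=9,j=6] 24>19 → j++

intersection = [3, 8, 15]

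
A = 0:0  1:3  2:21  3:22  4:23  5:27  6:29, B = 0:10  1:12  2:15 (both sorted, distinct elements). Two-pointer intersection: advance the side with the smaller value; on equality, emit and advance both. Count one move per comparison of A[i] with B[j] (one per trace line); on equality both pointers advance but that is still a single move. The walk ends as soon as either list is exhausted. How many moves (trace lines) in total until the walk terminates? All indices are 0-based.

5 moves

[i=0,j=0] 0<10 → i++
[i=1,j=0] 3<10 → i++
[i=2,j=0] 21>10 → j++
[i=2,j=1] 21>12 → j++
[i=2,j=2] 21>15 → j++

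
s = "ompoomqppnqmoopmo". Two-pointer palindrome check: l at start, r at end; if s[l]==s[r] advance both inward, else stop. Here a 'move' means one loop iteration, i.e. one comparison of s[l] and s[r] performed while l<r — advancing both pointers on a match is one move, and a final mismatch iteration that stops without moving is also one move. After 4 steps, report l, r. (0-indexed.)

l=4, r=12

l=0 r=16: 'o'=='o', l++,r--
l=1 r=15: 'm'=='m', l++,r--
l=2 r=14: 'p'=='p', l++,r--
l=3 r=13: 'o'=='o', l++,r--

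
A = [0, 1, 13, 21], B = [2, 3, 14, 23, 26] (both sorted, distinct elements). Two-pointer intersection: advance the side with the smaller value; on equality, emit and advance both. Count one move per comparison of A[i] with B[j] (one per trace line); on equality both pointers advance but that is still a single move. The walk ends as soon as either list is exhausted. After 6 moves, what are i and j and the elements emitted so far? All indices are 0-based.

i=3, j=3, emitted=[]

[i=0,j=0] 0<2 → i++
[i=1,j=0] 1<2 → i++
[i=2,j=0] 13>2 → j++
[i=2,j=1] 13>3 → j++
[i=2,j=2] 13<14 → i++
[i=3,j=2] 21>14 → j++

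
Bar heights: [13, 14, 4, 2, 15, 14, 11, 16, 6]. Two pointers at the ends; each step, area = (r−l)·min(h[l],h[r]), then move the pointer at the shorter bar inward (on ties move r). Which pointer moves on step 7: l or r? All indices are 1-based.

l

l=1 r=9: min(13,6)*8=48 best=48 *, r--
l=1 r=8: min(13,16)*7=91 best=91 *, l++
l=2 r=8: min(14,16)*6=84 best=91, l++
l=3 r=8: min(4,16)*5=20 best=91, l++
l=4 r=8: min(2,16)*4=8 best=91, l++
l=5 r=8: min(15,16)*3=45 best=91, l++
l=6 r=8: min(14,16)*2=28 best=91, l++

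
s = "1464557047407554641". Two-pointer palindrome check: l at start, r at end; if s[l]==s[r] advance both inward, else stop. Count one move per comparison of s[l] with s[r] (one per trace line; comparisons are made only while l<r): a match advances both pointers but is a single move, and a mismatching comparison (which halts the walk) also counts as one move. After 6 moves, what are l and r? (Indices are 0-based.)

l=0 r=18: '1'=='1', l++,r--
l=1 r=17: '4'=='4', l++,r--
l=2 r=16: '6'=='6', l++,r--
l=3 r=15: '4'=='4', l++,r--
l=4 r=14: '5'=='5', l++,r--
l=5 r=13: '5'=='5', l++,r--

l=6, r=12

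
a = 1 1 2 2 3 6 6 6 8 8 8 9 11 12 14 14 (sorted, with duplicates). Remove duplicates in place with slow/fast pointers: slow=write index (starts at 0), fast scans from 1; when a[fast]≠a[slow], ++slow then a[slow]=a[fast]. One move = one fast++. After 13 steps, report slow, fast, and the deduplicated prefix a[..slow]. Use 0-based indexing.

slow=7, fast=14, prefix=[1, 2, 3, 6, 8, 9, 11, 12]

(s=0,f=1) a[fast]=1=a[slow] dup → fast++
(s=0,f=2) a[fast]=2≠a[slow]=1 write a[1]=2 → slow++,fast++
(s=1,f=3) a[fast]=2=a[slow] dup → fast++
(s=1,f=4) a[fast]=3≠a[slow]=2 write a[2]=3 → slow++,fast++
(s=2,f=5) a[fast]=6≠a[slow]=3 write a[3]=6 → slow++,fast++
(s=3,f=6) a[fast]=6=a[slow] dup → fast++
(s=3,f=7) a[fast]=6=a[slow] dup → fast++
(s=3,f=8) a[fast]=8≠a[slow]=6 write a[4]=8 → slow++,fast++
(s=4,f=9) a[fast]=8=a[slow] dup → fast++
(s=4,f=10) a[fast]=8=a[slow] dup → fast++
(s=4,f=11) a[fast]=9≠a[slow]=8 write a[5]=9 → slow++,fast++
(s=5,f=12) a[fast]=11≠a[slow]=9 write a[6]=11 → slow++,fast++
(s=6,f=13) a[fast]=12≠a[slow]=11 write a[7]=12 → slow++,fast++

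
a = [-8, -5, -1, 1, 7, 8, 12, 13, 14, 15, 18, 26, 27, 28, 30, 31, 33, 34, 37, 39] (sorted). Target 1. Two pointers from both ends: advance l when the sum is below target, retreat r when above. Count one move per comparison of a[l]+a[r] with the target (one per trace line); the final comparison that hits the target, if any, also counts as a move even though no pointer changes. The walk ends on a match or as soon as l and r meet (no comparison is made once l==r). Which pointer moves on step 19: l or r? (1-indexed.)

l

[1,20] -8+39=31 >1 → r--
[1,19] -8+37=29 >1 → r--
[1,18] -8+34=26 >1 → r--
[1,17] -8+33=25 >1 → r--
[1,16] -8+31=23 >1 → r--
[1,15] -8+30=22 >1 → r--
[1,14] -8+28=20 >1 → r--
[1,13] -8+27=19 >1 → r--
[1,12] -8+26=18 >1 → r--
[1,11] -8+18=10 >1 → r--
[1,10] -8+15=7 >1 → r--
[1,9] -8+14=6 >1 → r--
[1,8] -8+13=5 >1 → r--
[1,7] -8+12=4 >1 → r--
[1,6] -8+8=0 <1 → l++
[2,6] -5+8=3 >1 → r--
[2,5] -5+7=2 >1 → r--
[2,4] -5+1=-4 <1 → l++
[3,4] -1+1=0 <1 → l++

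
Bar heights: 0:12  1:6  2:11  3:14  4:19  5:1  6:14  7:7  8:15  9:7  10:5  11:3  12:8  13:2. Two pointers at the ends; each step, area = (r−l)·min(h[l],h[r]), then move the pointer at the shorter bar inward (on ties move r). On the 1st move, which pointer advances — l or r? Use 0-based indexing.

r

l=0 r=13: min(12,2)*13=26 best=26 *, r--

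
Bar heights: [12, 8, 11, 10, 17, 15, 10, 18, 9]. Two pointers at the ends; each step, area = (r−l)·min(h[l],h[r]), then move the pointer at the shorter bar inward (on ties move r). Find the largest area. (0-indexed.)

max area = 84

l=0 r=8: min(12,9)*8=72 best=72 *, r--
l=0 r=7: min(12,18)*7=84 best=84 *, l++
l=1 r=7: min(8,18)*6=48 best=84, l++
l=2 r=7: min(11,18)*5=55 best=84, l++
l=3 r=7: min(10,18)*4=40 best=84, l++
l=4 r=7: min(17,18)*3=51 best=84, l++
l=5 r=7: min(15,18)*2=30 best=84, l++
l=6 r=7: min(10,18)*1=10 best=84, l++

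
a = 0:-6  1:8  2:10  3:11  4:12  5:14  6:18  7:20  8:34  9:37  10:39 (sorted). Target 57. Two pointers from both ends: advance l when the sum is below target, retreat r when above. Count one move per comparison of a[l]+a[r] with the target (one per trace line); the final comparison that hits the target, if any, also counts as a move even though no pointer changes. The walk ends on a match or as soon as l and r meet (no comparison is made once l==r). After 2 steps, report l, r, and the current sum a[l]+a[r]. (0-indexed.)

[0,10] -6+39=33 <57 → l++
[1,10] 8+39=47 <57 → l++

l=2, r=10, sum=49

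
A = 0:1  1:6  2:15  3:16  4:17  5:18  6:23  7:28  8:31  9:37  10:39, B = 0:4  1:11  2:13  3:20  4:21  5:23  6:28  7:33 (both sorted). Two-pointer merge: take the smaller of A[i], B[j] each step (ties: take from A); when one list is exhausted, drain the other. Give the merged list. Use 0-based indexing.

i=0 j=0: A[i]=1<=B[j]=4 take 1, i++
i=1 j=0: A[i]=6>B[j]=4 take 4, j++
i=1 j=1: A[i]=6<=B[j]=11 take 6, i++
i=2 j=1: A[i]=15>B[j]=11 take 11, j++
i=2 j=2: A[i]=15>B[j]=13 take 13, j++
i=2 j=3: A[i]=15<=B[j]=20 take 15, i++
i=3 j=3: A[i]=16<=B[j]=20 take 16, i++
i=4 j=3: A[i]=17<=B[j]=20 take 17, i++
i=5 j=3: A[i]=18<=B[j]=20 take 18, i++
i=6 j=3: A[i]=23>B[j]=20 take 20, j++
i=6 j=4: A[i]=23>B[j]=21 take 21, j++
i=6 j=5: A[i]=23<=B[j]=23 take 23, i++
i=7 j=5: A[i]=28>B[j]=23 take 23, j++
i=7 j=6: A[i]=28<=B[j]=28 take 28, i++
i=8 j=6: A[i]=31>B[j]=28 take 28, j++
i=8 j=7: A[i]=31<=B[j]=33 take 31, i++
i=9 j=7: A[i]=37>B[j]=33 take 33, j++
i=9 j=8: B done, take A[i]=37, i++
i=10 j=8: B done, take A[i]=39, i++

[1, 4, 6, 11, 13, 15, 16, 17, 18, 20, 21, 23, 23, 28, 28, 31, 33, 37, 39]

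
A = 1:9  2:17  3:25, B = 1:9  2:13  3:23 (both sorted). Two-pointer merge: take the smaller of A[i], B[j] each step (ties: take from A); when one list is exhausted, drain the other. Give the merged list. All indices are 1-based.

[i=1,j=1] A[i]=9<=B[j]=9 take 9 → i++
[i=2,j=1] A[i]=17>B[j]=9 take 9 → j++
[i=2,j=2] A[i]=17>B[j]=13 take 13 → j++
[i=2,j=3] A[i]=17<=B[j]=23 take 17 → i++
[i=3,j=3] A[i]=25>B[j]=23 take 23 → j++
[i=3,j=4] B done, take A[i]=25 → i++

[9, 9, 13, 17, 23, 25]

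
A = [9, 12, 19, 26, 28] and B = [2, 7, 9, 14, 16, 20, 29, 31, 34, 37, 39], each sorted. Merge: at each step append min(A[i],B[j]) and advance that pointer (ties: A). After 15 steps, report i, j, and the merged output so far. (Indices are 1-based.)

i=6, j=11, merged so far=[2, 7, 9, 9, 12, 14, 16, 19, 20, 26, 28, 29, 31, 34, 37]

[i=1,j=1] A[i]=9>B[j]=2 take 2 → j++
[i=1,j=2] A[i]=9>B[j]=7 take 7 → j++
[i=1,j=3] A[i]=9<=B[j]=9 take 9 → i++
[i=2,j=3] A[i]=12>B[j]=9 take 9 → j++
[i=2,j=4] A[i]=12<=B[j]=14 take 12 → i++
[i=3,j=4] A[i]=19>B[j]=14 take 14 → j++
[i=3,j=5] A[i]=19>B[j]=16 take 16 → j++
[i=3,j=6] A[i]=19<=B[j]=20 take 19 → i++
[i=4,j=6] A[i]=26>B[j]=20 take 20 → j++
[i=4,j=7] A[i]=26<=B[j]=29 take 26 → i++
[i=5,j=7] A[i]=28<=B[j]=29 take 28 → i++
[i=6,j=7] A done, take B[j]=29 → j++
[i=6,j=8] A done, take B[j]=31 → j++
[i=6,j=9] A done, take B[j]=34 → j++
[i=6,j=10] A done, take B[j]=37 → j++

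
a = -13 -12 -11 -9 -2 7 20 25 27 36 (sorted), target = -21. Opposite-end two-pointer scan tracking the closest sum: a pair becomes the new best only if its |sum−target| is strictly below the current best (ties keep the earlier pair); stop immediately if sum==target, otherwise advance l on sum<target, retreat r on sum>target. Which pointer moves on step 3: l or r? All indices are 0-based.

l=0 r=9: -13+36=23 d=44 *, r--
l=0 r=8: -13+27=14 d=35 *, r--
l=0 r=7: -13+25=12 d=33 *, r--

r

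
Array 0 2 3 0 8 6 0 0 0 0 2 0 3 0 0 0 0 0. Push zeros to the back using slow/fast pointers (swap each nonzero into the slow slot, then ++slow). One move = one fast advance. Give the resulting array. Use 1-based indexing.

(s=1,f=1) a[fast]=0 → fast++
(s=1,f=2) a[fast]=2≠0 swap→a[1]=2 → slow++,fast++
(s=2,f=3) a[fast]=3≠0 swap→a[2]=3 → slow++,fast++
(s=3,f=4) a[fast]=0 → fast++
(s=3,f=5) a[fast]=8≠0 swap→a[3]=8 → slow++,fast++
(s=4,f=6) a[fast]=6≠0 swap→a[4]=6 → slow++,fast++
(s=5,f=7) a[fast]=0 → fast++
(s=5,f=8) a[fast]=0 → fast++
(s=5,f=9) a[fast]=0 → fast++
(s=5,f=10) a[fast]=0 → fast++
(s=5,f=11) a[fast]=2≠0 swap→a[5]=2 → slow++,fast++
(s=6,f=12) a[fast]=0 → fast++
(s=6,f=13) a[fast]=3≠0 swap→a[6]=3 → slow++,fast++
(s=7,f=14) a[fast]=0 → fast++
(s=7,f=15) a[fast]=0 → fast++
(s=7,f=16) a[fast]=0 → fast++
(s=7,f=17) a[fast]=0 → fast++
(s=7,f=18) a[fast]=0 → fast++

[2, 3, 8, 6, 2, 3, 0, 0, 0, 0, 0, 0, 0, 0, 0, 0, 0, 0]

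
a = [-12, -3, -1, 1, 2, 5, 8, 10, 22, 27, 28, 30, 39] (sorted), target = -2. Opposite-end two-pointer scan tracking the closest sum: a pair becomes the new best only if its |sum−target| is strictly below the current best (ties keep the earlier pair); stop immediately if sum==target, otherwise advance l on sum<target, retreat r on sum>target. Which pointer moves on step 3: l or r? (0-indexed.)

l=0 r=12: -12+39=27 d=29 *, r--
l=0 r=11: -12+30=18 d=20 *, r--
l=0 r=10: -12+28=16 d=18 *, r--

r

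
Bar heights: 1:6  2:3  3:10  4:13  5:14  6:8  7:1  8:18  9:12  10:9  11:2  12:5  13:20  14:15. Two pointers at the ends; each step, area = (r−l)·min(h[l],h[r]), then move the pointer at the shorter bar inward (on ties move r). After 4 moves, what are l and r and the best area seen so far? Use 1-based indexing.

[1,14] min(6,15)*13=78 best=78 * → l++
[2,14] min(3,15)*12=36 best=78 → l++
[3,14] min(10,15)*11=110 best=110 * → l++
[4,14] min(13,15)*10=130 best=130 * → l++

l=5, r=14, best area=130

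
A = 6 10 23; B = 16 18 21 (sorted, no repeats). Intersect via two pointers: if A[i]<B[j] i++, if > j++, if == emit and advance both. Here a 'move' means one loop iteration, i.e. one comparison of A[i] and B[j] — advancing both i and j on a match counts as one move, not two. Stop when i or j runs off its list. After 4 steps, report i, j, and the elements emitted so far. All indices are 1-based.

i=3, j=3, emitted=[]

[i=1,j=1] 6<16 → i++
[i=2,j=1] 10<16 → i++
[i=3,j=1] 23>16 → j++
[i=3,j=2] 23>18 → j++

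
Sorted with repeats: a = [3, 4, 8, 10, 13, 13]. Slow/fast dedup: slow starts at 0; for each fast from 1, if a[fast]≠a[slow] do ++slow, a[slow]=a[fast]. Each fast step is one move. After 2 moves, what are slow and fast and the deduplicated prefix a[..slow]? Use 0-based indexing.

slow=2, fast=3, prefix=[3, 4, 8]

slow=0 fast=1: a[fast]=4≠a[slow]=3 write a[1]=4, slow++,fast++
slow=1 fast=2: a[fast]=8≠a[slow]=4 write a[2]=8, slow++,fast++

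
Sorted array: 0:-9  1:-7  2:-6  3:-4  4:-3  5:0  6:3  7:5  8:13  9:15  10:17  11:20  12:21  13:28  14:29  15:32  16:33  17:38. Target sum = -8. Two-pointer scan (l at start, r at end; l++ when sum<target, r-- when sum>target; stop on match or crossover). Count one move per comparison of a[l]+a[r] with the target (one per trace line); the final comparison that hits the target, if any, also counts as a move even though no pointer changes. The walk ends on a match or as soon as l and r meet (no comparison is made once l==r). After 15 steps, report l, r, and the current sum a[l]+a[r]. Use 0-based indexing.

l=2, r=4, sum=-9

[0,17] -9+38=29 >-8 → r--
[0,16] -9+33=24 >-8 → r--
[0,15] -9+32=23 >-8 → r--
[0,14] -9+29=20 >-8 → r--
[0,13] -9+28=19 >-8 → r--
[0,12] -9+21=12 >-8 → r--
[0,11] -9+20=11 >-8 → r--
[0,10] -9+17=8 >-8 → r--
[0,9] -9+15=6 >-8 → r--
[0,8] -9+13=4 >-8 → r--
[0,7] -9+5=-4 >-8 → r--
[0,6] -9+3=-6 >-8 → r--
[0,5] -9+0=-9 <-8 → l++
[1,5] -7+0=-7 >-8 → r--
[1,4] -7+-3=-10 <-8 → l++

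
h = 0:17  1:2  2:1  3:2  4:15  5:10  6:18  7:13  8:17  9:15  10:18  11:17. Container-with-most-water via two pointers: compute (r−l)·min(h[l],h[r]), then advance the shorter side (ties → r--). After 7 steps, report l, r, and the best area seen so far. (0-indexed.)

l=6, r=10, best area=187

l=0 r=11: min(17,17)*11=187 best=187 *, r--
l=0 r=10: min(17,18)*10=170 best=187, l++
l=1 r=10: min(2,18)*9=18 best=187, l++
l=2 r=10: min(1,18)*8=8 best=187, l++
l=3 r=10: min(2,18)*7=14 best=187, l++
l=4 r=10: min(15,18)*6=90 best=187, l++
l=5 r=10: min(10,18)*5=50 best=187, l++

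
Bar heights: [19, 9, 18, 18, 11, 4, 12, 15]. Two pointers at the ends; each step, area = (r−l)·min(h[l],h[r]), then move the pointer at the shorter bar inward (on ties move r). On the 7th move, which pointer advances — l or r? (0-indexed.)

[0,7] min(19,15)*7=105 best=105 * → r--
[0,6] min(19,12)*6=72 best=105 → r--
[0,5] min(19,4)*5=20 best=105 → r--
[0,4] min(19,11)*4=44 best=105 → r--
[0,3] min(19,18)*3=54 best=105 → r--
[0,2] min(19,18)*2=36 best=105 → r--
[0,1] min(19,9)*1=9 best=105 → r--

r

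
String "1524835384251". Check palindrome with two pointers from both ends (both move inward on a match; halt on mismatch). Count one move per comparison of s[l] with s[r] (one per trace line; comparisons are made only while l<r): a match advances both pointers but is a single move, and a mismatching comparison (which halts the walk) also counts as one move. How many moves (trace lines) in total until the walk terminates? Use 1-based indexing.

l=1 r=13: '1'=='1', l++,r--
l=2 r=12: '5'=='5', l++,r--
l=3 r=11: '2'=='2', l++,r--
l=4 r=10: '4'=='4', l++,r--
l=5 r=9: '8'=='8', l++,r--
l=6 r=8: '3'=='3', l++,r--

6 moves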